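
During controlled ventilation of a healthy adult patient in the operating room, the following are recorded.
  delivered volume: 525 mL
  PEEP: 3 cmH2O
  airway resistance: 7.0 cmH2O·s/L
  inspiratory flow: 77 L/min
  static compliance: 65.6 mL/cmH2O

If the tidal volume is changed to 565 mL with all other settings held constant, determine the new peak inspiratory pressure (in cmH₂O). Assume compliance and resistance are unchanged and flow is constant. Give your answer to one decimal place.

20.6

Flow: 77 L/min ÷ 60 = 1.2833 L/s.
PIP = Vt/C + R·V̇ + PEEP (constant-flow equation of motion).
Only the elastic term changes: ΔPIP = ΔVt / C = (565 − 525) / 65.6 = 0.6098 cmH2O.
Original PIP = 525/65.6 + 7.0×1.2833 + 3 = 19.986 cmH2O; new PIP = 19.986 + (0.6098) = 20.596 cmH2O.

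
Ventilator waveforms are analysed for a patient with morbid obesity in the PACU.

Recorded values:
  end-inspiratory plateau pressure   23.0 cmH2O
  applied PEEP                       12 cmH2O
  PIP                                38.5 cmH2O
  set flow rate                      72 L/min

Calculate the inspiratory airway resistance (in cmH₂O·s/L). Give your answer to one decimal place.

Flow: 72 L/min ÷ 60 = 1.2 L/s.
Raw = (PIP − Pplat) / flow = (38.5 − 23.0) / 1.2 = 15.5 / 1.2 = 12.917 cmH2O·s/L.

12.9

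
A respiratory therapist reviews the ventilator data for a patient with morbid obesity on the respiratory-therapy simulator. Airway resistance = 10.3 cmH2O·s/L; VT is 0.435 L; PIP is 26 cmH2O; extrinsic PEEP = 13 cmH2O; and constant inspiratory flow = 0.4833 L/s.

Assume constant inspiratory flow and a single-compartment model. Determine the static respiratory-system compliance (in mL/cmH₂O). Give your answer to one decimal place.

54.2

Equation of motion (constant flow): PIP = Vt/C + R·V̇ + PEEP.
Vt/C = PIP − R·V̇ − PEEP = 26 − 10.3×0.4833 − 13 = 26 − 4.978 − 13 = 8.022 cmH2O.
C = Vt / 8.022 = 435 / 8.022 = 54.226 mL/cmH2O.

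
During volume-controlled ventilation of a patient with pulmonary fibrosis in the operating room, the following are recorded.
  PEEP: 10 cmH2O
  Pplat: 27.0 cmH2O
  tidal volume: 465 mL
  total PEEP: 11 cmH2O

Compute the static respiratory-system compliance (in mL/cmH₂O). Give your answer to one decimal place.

29.1

End-expiratory occlusion gives total PEEP = 11 cmH2O (intrinsic PEEP = 11 − 10 = 1). Use total PEEP for the elastic gradient.
Cstat = Vt / (Pplat − PEEPtotal) = 465 / (27.0 − 11) = 465 / 16.0 = 29.063 mL/cmH2O.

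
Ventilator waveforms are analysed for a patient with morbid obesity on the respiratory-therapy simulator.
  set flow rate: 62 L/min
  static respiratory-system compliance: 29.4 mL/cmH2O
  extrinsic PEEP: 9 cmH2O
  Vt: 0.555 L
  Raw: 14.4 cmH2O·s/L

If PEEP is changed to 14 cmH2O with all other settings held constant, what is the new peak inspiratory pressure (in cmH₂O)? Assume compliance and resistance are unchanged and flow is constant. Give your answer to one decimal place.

47.8

Flow: 62 L/min ÷ 60 = 1.0333 L/s.
PIP = Vt/C + R·V̇ + PEEP (constant-flow equation of motion).
Only the baseline term changes: ΔPIP = ΔPEEP = 14 − 9 = 5.0 cmH2O.
Original PIP = 555/29.4 + 14.4×1.0333 + 9 = 42.757 cmH2O; new PIP = 42.757 + (5.0) = 47.757 cmH2O.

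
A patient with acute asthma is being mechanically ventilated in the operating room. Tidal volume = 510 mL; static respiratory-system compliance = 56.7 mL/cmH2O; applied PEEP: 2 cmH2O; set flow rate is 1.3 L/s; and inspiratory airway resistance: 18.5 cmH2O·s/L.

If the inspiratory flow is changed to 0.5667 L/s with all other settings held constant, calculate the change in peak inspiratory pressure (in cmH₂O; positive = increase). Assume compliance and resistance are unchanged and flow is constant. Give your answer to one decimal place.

-13.6

PIP = Vt/C + R·V̇ + PEEP (constant-flow equation of motion).
Only the resistive term changes: ΔPIP = R × ΔV̇ = 18.5 × (0.5667 − 1.3) = 18.5 × -0.7333 = -13.566 cmH2O.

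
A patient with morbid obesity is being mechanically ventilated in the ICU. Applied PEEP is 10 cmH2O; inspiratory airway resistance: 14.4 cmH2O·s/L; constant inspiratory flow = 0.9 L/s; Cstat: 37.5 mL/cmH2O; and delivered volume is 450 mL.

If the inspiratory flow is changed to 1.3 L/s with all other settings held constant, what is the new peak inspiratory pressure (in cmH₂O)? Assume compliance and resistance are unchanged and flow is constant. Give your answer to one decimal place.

40.7

PIP = Vt/C + R·V̇ + PEEP (constant-flow equation of motion).
Only the resistive term changes: ΔPIP = R × ΔV̇ = 14.4 × (1.3 − 0.9) = 14.4 × 0.4 = 5.76 cmH2O.
Original PIP = 450/37.5 + 14.4×0.9 + 10 = 34.96 cmH2O; new PIP = 34.96 + (5.76) = 40.72 cmH2O.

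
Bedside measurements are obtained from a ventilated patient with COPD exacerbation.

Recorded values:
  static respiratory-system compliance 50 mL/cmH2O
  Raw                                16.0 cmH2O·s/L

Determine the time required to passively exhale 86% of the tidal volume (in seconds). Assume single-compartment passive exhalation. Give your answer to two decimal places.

1.57

τ = R × C = 16.0 × 50 mL/cmH2O = 16.0 × 0.050 L/cmH2O = 0.8 s.
Exhaled fraction f = 1 − e^(−t/τ) → t = −τ·ln(1 − f) = −0.8·ln(0.14) = 1.573 s.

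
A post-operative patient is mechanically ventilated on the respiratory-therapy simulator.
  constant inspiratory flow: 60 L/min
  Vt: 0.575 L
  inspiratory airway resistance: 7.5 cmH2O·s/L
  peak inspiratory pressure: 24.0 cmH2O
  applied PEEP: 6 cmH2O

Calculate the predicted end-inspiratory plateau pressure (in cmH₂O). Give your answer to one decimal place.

Flow: 60 L/min ÷ 60 = 1 L/s.
Pplat = PIP − Raw × flow = 24.0 − 7.5 × 1 = 24.0 − 7.5 = 16.5 cmH2O.

16.5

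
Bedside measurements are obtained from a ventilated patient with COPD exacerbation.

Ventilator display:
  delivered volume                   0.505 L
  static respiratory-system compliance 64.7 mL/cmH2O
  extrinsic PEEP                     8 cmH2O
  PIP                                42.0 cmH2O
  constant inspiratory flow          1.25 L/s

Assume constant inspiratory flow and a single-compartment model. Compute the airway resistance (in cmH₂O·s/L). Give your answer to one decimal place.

21.0

Equation of motion (constant flow): PIP = Vt/C + R·V̇ + PEEP.
R·V̇ = PIP − Vt/C − PEEP = 42.0 − 505/64.7 − 8 = 42.0 − 7.805 − 8 = 26.195 cmH2O.
R = 26.195 / 1.25 = 20.956 cmH2O·s/L.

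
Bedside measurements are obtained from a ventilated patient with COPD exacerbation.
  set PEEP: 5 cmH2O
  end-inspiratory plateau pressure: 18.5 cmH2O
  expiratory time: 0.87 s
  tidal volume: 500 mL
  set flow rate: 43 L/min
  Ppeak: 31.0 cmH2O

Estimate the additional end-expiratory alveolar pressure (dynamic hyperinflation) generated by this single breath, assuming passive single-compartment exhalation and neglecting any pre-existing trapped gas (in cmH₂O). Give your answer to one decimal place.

Flow: 43 L/min ÷ 60 = 0.7167 L/s.
R = (PIP − Pplat)/V̇ = (31.0 − 18.5) / 0.7167 = 12.5/0.7167 = 17.441 cmH2O·s/L.
C = Vt/(Pplat − PEEP) = 500.0 / (18.5 − 5) = 500.0/13.5 = 37.037 mL/cmH2O.
τ = R × C = 17.441 × 0.03704 L/cmH2O = 0.646 s.
Fraction remaining = e^(−Te/τ) = e^(−0.87/0.646) = 0.2601; trapped volume = 500.0 × 0.2601 = 130.05 mL.
Additional alveolar pressure from trapping ≈ V_trapped / C = 130.05 / 37.037 = 3.511 cmH2O.

3.5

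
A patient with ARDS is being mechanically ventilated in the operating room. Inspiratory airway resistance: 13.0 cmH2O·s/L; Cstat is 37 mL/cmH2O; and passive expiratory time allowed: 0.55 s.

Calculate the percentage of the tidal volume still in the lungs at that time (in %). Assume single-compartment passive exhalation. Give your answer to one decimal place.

τ = R × C = 13.0 × 37 mL/cmH2O = 13.0 × 0.037 L/cmH2O = 0.481 s.
Passive exhalation: V(t)/V₀ = e^(−t/τ) = e^(−0.55/0.481) = 0.3187.
Fraction remaining = 0.3187 → 31.87%.

31.9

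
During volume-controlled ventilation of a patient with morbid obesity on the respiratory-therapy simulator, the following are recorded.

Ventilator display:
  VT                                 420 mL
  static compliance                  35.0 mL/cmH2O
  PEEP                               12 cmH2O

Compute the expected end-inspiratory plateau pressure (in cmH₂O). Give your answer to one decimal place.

Pplat = PEEP + Vt / Cstat = 12 + 420 / 35.0 = 12 + 12.0 = 24.0 cmH2O.

24.0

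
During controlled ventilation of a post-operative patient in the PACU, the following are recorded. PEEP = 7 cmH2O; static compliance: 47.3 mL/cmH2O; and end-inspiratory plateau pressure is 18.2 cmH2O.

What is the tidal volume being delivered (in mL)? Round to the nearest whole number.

530

Vt = Cstat × (Pplat − PEEP) = 47.3 × (18.2 − 7) = 47.3 × 11.2 = 529.76 mL.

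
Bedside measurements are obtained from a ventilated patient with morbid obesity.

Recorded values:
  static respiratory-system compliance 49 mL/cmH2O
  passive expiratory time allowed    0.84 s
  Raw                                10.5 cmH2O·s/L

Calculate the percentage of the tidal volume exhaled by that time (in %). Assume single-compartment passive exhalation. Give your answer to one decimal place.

80.5

τ = R × C = 10.5 × 49 mL/cmH2O = 10.5 × 0.049 L/cmH2O = 0.5145 s.
Passive exhalation: V(t)/V₀ = e^(−t/τ) = e^(−0.84/0.5145) = 0.1954.
Fraction exhaled = 1 − 0.1954 = 0.8046 → 80.46%.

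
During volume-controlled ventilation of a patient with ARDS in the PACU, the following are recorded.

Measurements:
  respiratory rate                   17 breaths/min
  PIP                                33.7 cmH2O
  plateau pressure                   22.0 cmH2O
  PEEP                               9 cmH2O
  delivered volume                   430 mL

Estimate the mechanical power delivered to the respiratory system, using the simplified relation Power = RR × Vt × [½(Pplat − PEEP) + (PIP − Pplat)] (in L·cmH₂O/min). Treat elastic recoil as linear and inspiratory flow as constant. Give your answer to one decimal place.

Per-breath work = Vt × [½(Pplat−PEEP) + (PIP−Pplat)] = 0.430 × [0.5×13.0 + 11.7] = 0.430 × 18.2 = 7.826 L·cmH2O.
Power = 17 × 7.826 = 133.04 L·cmH2O/min.

133.0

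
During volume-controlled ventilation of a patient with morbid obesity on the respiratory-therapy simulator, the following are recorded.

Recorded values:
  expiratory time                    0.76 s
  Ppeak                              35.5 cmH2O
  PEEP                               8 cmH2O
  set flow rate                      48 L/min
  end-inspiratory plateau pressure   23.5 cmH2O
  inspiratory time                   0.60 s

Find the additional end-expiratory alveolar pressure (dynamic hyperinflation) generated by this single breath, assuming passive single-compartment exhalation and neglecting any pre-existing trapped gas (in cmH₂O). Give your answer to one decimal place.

3.0

Flow: 48 L/min ÷ 60 = 0.8 L/s.
Vt = flow × Ti = 0.8 L/s × 0.60 s × 1000 mL/L = 480.0 mL.
R = (PIP − Pplat)/V̇ = (35.5 − 23.5) / 0.8 = 12.0/0.8 = 15.0 cmH2O·s/L.
C = Vt/(Pplat − PEEP) = 480.0 / (23.5 − 8) = 480.0/15.5 = 30.968 mL/cmH2O.
τ = R × C = 15.0 × 0.03097 L/cmH2O = 0.4646 s.
Fraction remaining = e^(−Te/τ) = e^(−0.76/0.4646) = 0.1948; trapped volume = 480.0 × 0.1948 = 93.504 mL.
Additional alveolar pressure from trapping ≈ V_trapped / C = 93.504 / 30.968 = 3.019 cmH2O.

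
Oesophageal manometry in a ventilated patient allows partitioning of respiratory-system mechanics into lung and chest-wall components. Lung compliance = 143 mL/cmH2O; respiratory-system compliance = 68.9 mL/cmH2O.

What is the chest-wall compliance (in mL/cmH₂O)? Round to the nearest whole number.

1/Ccw = 1/Crs − 1/CL.
1/Ccw = 1/68.9 − 1/143 = 0.007521.
Ccw = 132.96 mL/cmH2O.

133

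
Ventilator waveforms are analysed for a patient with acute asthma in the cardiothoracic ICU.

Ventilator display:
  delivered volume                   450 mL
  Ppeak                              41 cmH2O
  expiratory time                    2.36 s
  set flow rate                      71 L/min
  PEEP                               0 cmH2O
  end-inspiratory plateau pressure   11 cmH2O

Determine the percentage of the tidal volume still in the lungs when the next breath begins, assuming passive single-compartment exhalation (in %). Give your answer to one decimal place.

10.3

Flow: 71 L/min ÷ 60 = 1.1833 L/s.
R = (PIP − Pplat)/V̇ = (41 − 11) / 1.1833 = 30.0/1.1833 = 25.353 cmH2O·s/L.
C = Vt/(Pplat − PEEP) = 450.0 / (11 − 0) = 450.0/11.0 = 40.909 mL/cmH2O.
τ = R × C = 25.353 × 0.04091 L/cmH2O = 1.037 s.
Fraction remaining at end-expiration = e^(−Te/τ) = e^(−2.36/1.037) = 0.1027 → 10.27%.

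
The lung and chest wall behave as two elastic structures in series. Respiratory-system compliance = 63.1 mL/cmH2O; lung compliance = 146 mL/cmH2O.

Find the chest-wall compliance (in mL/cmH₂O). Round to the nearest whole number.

1/Ccw = 1/Crs − 1/CL.
1/Ccw = 1/63.1 − 1/146 = 0.008999.
Ccw = 111.12 mL/cmH2O.

111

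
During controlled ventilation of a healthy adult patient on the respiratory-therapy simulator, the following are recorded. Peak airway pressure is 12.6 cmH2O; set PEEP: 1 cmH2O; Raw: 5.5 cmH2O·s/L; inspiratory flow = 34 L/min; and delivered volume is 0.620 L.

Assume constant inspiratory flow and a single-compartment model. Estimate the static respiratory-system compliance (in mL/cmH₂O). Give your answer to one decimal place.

Flow: 34 L/min ÷ 60 = 0.5667 L/s.
Equation of motion (constant flow): PIP = Vt/C + R·V̇ + PEEP.
Vt/C = PIP − R·V̇ − PEEP = 12.6 − 5.5×0.5667 − 1 = 12.6 − 3.117 − 1 = 8.483 cmH2O.
C = Vt / 8.483 = 620 / 8.483 = 73.087 mL/cmH2O.

73.1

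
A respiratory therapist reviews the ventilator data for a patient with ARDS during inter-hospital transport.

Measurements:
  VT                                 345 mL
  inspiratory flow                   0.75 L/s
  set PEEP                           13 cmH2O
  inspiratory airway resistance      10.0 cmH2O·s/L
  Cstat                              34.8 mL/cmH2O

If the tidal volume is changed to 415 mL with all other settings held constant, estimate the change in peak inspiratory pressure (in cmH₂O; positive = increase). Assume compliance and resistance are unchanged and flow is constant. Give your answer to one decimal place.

2.0

PIP = Vt/C + R·V̇ + PEEP (constant-flow equation of motion).
Only the elastic term changes: ΔPIP = ΔVt / C = (415 − 345) / 34.8 = 2.011 cmH2O.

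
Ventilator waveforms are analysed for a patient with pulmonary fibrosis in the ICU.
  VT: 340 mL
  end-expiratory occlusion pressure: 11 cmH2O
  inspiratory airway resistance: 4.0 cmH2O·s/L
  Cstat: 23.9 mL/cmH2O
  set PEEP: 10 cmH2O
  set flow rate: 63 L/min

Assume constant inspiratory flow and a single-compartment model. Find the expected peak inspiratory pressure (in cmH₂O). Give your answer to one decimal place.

29.4

Flow: 63 L/min ÷ 60 = 1.05 L/s.
Total PEEP = 11 cmH2O (set 10 + intrinsic 1); this is the baseline alveolar pressure.
Equation of motion (constant flow): PIP = Vt/C + R·V̇ + PEEP.
PIP = 340/23.9 + 4.0×1.05 + 11 = 14.226 + 4.2 + 11 = 29.426 cmH2O.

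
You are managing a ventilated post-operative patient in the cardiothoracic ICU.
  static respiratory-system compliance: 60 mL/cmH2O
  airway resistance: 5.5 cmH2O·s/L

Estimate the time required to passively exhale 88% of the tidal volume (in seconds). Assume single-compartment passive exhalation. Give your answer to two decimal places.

τ = R × C = 5.5 × 60 mL/cmH2O = 5.5 × 0.060 L/cmH2O = 0.33 s.
Exhaled fraction f = 1 − e^(−t/τ) → t = −τ·ln(1 − f) = −0.33·ln(0.12) = 0.6997 s.

0.70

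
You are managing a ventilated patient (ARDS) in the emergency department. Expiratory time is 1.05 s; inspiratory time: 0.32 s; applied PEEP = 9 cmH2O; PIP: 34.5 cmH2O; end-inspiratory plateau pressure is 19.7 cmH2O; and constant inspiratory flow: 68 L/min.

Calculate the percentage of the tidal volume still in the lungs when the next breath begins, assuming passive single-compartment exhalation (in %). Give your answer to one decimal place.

Flow: 68 L/min ÷ 60 = 1.1333 L/s.
Vt = flow × Ti = 1.1333 L/s × 0.32 s × 1000 mL/L = 362.66 mL.
R = (PIP − Pplat)/V̇ = (34.5 − 19.7) / 1.1333 = 14.8/1.1333 = 13.059 cmH2O·s/L.
C = Vt/(Pplat − PEEP) = 362.66 / (19.7 − 9) = 362.66/10.7 = 33.893 mL/cmH2O.
τ = R × C = 13.059 × 0.03389 L/cmH2O = 0.4426 s.
Fraction remaining at end-expiration = e^(−Te/τ) = e^(−1.05/0.4426) = 0.09326 → 9.326%.

9.3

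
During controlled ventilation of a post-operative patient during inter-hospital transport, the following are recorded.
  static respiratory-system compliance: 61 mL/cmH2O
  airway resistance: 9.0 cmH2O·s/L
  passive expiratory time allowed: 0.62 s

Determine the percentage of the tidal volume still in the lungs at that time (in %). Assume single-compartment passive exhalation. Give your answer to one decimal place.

32.3

τ = R × C = 9.0 × 61 mL/cmH2O = 9.0 × 0.061 L/cmH2O = 0.549 s.
Passive exhalation: V(t)/V₀ = e^(−t/τ) = e^(−0.62/0.549) = 0.3233.
Fraction remaining = 0.3233 → 32.33%.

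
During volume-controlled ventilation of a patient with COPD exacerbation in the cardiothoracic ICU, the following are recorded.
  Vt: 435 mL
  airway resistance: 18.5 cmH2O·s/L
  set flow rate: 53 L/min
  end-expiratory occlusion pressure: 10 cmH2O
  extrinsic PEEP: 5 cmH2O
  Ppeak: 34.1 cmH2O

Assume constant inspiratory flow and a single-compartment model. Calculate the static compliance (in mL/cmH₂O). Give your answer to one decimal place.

Flow: 53 L/min ÷ 60 = 0.8833 L/s.
Total PEEP = 10 cmH2O (set 5 + intrinsic 5); this is the baseline alveolar pressure.
Equation of motion (constant flow): PIP = Vt/C + R·V̇ + PEEP.
Vt/C = PIP − R·V̇ − PEEP = 34.1 − 18.5×0.8833 − 10 = 34.1 − 16.341 − 10 = 7.759 cmH2O.
C = Vt / 7.759 = 435 / 7.759 = 56.064 mL/cmH2O.

56.1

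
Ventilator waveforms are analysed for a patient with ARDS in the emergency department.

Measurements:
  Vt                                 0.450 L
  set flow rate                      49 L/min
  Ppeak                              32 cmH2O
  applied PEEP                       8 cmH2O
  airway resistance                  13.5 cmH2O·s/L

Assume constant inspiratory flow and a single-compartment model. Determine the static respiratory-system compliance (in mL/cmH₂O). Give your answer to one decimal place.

Flow: 49 L/min ÷ 60 = 0.8167 L/s.
Equation of motion (constant flow): PIP = Vt/C + R·V̇ + PEEP.
Vt/C = PIP − R·V̇ − PEEP = 32 − 13.5×0.8167 − 8 = 32 − 11.025 − 8 = 12.975 cmH2O.
C = Vt / 12.975 = 450 / 12.975 = 34.682 mL/cmH2O.

34.7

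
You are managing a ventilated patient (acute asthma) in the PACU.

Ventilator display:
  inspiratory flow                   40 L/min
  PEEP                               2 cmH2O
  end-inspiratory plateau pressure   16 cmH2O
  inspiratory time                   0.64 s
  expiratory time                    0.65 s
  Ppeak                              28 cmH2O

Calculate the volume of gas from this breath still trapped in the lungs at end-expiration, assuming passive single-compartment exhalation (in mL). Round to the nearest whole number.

Flow: 40 L/min ÷ 60 = 0.6667 L/s.
Vt = flow × Ti = 0.6667 L/s × 0.64 s × 1000 mL/L = 426.69 mL.
R = (PIP − Pplat)/V̇ = (28 − 16) / 0.6667 = 12.0/0.6667 = 17.999 cmH2O·s/L.
C = Vt/(Pplat − PEEP) = 426.69 / (16 − 2) = 426.69/14.0 = 30.478 mL/cmH2O.
τ = R × C = 17.999 × 0.03048 L/cmH2O = 0.5486 s.
Fraction remaining = e^(−Te/τ) = e^(−0.65/0.5486) = 0.3058.
Trapped volume = 426.69 × 0.3058 = 130.48 mL.

130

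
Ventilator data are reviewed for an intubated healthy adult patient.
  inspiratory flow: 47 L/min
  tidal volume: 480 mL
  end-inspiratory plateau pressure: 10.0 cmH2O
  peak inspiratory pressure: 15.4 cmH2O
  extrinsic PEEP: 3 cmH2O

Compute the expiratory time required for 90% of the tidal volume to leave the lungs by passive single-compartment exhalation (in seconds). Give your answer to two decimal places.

Flow: 47 L/min ÷ 60 = 0.7833 L/s.
R = (PIP − Pplat)/V̇ = (15.4 − 10.0) / 0.7833 = 5.4/0.7833 = 6.894 cmH2O·s/L.
C = Vt/(Pplat − PEEP) = 480.0 / (10.0 − 3) = 480.0/7.0 = 68.571 mL/cmH2O.
τ = R × C = 6.894 × 0.06857 L/cmH2O = 0.4727 s.
t = −τ·ln(1 − 0.90) = −0.4727·ln(0.1) = 1.088 s.

1.09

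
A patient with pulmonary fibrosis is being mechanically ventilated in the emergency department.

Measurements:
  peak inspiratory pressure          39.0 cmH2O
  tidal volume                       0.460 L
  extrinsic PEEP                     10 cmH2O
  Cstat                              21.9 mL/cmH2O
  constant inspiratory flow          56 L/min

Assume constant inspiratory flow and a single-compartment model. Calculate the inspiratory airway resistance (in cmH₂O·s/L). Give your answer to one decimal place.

Flow: 56 L/min ÷ 60 = 0.9333 L/s.
Equation of motion (constant flow): PIP = Vt/C + R·V̇ + PEEP.
R·V̇ = PIP − Vt/C − PEEP = 39.0 − 460/21.9 − 10 = 39.0 − 21.005 − 10 = 7.995 cmH2O.
R = 7.995 / 0.9333 = 8.566 cmH2O·s/L.

8.6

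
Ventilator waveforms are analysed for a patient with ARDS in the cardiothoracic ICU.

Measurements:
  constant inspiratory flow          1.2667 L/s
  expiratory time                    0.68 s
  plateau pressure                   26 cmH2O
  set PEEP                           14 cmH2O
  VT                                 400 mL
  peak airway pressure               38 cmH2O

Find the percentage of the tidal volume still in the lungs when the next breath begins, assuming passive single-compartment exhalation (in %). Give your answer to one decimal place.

R = (PIP − Pplat)/V̇ = (38 − 26) / 1.2667 = 12.0/1.2667 = 9.473 cmH2O·s/L.
C = Vt/(Pplat − PEEP) = 400.0 / (26 − 14) = 400.0/12.0 = 33.333 mL/cmH2O.
τ = R × C = 9.473 × 0.03333 L/cmH2O = 0.3157 s.
Fraction remaining at end-expiration = e^(−Te/τ) = e^(−0.68/0.3157) = 0.116 → 11.6%.

11.6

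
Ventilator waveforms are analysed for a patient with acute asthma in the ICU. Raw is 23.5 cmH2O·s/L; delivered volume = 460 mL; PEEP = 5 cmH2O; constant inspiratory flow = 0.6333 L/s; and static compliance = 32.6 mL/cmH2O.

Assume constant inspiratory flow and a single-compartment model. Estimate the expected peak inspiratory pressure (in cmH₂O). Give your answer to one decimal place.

34.0

Equation of motion (constant flow): PIP = Vt/C + R·V̇ + PEEP.
PIP = 460/32.6 + 23.5×0.6333 + 5 = 14.11 + 14.883 + 5 = 33.993 cmH2O.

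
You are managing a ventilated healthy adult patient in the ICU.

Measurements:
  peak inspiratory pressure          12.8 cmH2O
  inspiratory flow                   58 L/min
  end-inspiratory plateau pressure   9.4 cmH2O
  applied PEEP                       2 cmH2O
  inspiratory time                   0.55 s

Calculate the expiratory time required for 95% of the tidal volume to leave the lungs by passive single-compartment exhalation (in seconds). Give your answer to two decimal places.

Flow: 58 L/min ÷ 60 = 0.9667 L/s.
Vt = flow × Ti = 0.9667 L/s × 0.55 s × 1000 mL/L = 531.69 mL.
R = (PIP − Pplat)/V̇ = (12.8 − 9.4) / 0.9667 = 3.4/0.9667 = 3.517 cmH2O·s/L.
C = Vt/(Pplat − PEEP) = 531.69 / (9.4 − 2) = 531.69/7.4 = 71.85 mL/cmH2O.
τ = R × C = 3.517 × 0.07185 L/cmH2O = 0.2527 s.
t = −τ·ln(1 − 0.95) = −0.2527·ln(0.05) = 0.757 s.

0.76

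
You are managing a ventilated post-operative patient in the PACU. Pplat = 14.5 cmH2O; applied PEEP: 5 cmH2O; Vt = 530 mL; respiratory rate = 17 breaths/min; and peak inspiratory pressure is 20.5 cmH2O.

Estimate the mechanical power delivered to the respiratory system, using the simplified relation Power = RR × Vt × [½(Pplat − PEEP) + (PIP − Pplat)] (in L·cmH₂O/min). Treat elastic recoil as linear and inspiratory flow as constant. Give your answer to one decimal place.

Per-breath work = Vt × [½(Pplat−PEEP) + (PIP−Pplat)] = 0.530 × [0.5×9.5 + 6.0] = 0.530 × 10.75 = 5.698 L·cmH2O.
Power = 17 × 5.698 = 96.866 L·cmH2O/min.

96.9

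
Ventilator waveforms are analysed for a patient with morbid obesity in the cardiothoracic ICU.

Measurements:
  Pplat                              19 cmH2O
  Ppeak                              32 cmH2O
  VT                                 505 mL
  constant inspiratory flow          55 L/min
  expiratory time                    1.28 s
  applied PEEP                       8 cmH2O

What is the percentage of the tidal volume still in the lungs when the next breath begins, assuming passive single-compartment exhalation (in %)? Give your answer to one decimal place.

14.0

Flow: 55 L/min ÷ 60 = 0.9167 L/s.
R = (PIP − Pplat)/V̇ = (32 − 19) / 0.9167 = 13.0/0.9167 = 14.181 cmH2O·s/L.
C = Vt/(Pplat − PEEP) = 505.0 / (19 − 8) = 505.0/11.0 = 45.909 mL/cmH2O.
τ = R × C = 14.181 × 0.04591 L/cmH2O = 0.651 s.
Fraction remaining at end-expiration = e^(−Te/τ) = e^(−1.28/0.651) = 0.14 → 14.0%.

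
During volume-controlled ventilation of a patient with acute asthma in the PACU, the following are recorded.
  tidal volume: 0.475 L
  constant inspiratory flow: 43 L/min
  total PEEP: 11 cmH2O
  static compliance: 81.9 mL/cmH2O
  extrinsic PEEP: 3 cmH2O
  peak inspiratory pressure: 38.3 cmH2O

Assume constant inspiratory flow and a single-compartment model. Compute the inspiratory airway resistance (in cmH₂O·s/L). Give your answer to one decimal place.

Flow: 43 L/min ÷ 60 = 0.7167 L/s.
Total PEEP = 11 cmH2O (set 3 + intrinsic 8); this is the baseline alveolar pressure.
Equation of motion (constant flow): PIP = Vt/C + R·V̇ + PEEP.
R·V̇ = PIP − Vt/C − PEEP = 38.3 − 475/81.9 − 11 = 38.3 − 5.8 − 11 = 21.5 cmH2O.
R = 21.5 / 0.7167 = 29.999 cmH2O·s/L.

30.0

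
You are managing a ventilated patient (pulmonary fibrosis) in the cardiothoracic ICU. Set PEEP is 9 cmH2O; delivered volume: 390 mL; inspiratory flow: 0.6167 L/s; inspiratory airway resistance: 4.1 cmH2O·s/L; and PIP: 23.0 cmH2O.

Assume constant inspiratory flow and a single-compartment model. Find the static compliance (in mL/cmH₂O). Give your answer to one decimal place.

34.0

Equation of motion (constant flow): PIP = Vt/C + R·V̇ + PEEP.
Vt/C = PIP − R·V̇ − PEEP = 23.0 − 4.1×0.6167 − 9 = 23.0 − 2.528 − 9 = 11.472 cmH2O.
C = Vt / 11.472 = 390 / 11.472 = 33.996 mL/cmH2O.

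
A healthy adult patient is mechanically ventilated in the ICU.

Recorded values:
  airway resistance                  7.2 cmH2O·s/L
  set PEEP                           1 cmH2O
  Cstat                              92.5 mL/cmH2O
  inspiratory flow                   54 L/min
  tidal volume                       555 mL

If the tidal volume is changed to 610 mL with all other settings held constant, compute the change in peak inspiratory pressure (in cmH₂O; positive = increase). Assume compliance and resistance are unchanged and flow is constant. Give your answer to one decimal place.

PIP = Vt/C + R·V̇ + PEEP (constant-flow equation of motion).
Only the elastic term changes: ΔPIP = ΔVt / C = (610 − 555) / 92.5 = 0.5946 cmH2O.

0.6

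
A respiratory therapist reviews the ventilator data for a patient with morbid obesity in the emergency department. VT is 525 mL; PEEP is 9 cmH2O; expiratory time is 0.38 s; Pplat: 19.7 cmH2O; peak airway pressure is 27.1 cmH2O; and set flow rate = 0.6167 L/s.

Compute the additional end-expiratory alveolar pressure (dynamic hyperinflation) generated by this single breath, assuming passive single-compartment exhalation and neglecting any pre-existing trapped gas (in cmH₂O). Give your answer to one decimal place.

R = (PIP − Pplat)/V̇ = (27.1 − 19.7) / 0.6167 = 7.4/0.6167 = 11.999 cmH2O·s/L.
C = Vt/(Pplat − PEEP) = 525.0 / (19.7 − 9) = 525.0/10.7 = 49.065 mL/cmH2O.
τ = R × C = 11.999 × 0.04907 L/cmH2O = 0.5888 s.
Fraction remaining = e^(−Te/τ) = e^(−0.38/0.5888) = 0.5245; trapped volume = 525.0 × 0.5245 = 275.36 mL.
Additional alveolar pressure from trapping ≈ V_trapped / C = 275.36 / 49.065 = 5.612 cmH2O.

5.6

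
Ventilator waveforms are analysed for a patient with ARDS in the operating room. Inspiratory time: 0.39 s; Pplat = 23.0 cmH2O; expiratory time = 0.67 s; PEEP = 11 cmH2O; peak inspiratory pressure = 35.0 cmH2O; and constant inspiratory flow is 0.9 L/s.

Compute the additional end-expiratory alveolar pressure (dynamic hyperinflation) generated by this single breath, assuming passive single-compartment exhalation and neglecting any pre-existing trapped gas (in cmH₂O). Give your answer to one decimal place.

Vt = flow × Ti = 0.9 L/s × 0.39 s × 1000 mL/L = 351.0 mL.
R = (PIP − Pplat)/V̇ = (35.0 − 23.0) / 0.9 = 12.0/0.9 = 13.333 cmH2O·s/L.
C = Vt/(Pplat − PEEP) = 351.0 / (23.0 − 11) = 351.0/12.0 = 29.25 mL/cmH2O.
τ = R × C = 13.333 × 0.02925 L/cmH2O = 0.39 s.
Fraction remaining = e^(−Te/τ) = e^(−0.67/0.39) = 0.1794; trapped volume = 351.0 × 0.1794 = 62.969 mL.
Additional alveolar pressure from trapping ≈ V_trapped / C = 62.969 / 29.25 = 2.153 cmH2O.

2.2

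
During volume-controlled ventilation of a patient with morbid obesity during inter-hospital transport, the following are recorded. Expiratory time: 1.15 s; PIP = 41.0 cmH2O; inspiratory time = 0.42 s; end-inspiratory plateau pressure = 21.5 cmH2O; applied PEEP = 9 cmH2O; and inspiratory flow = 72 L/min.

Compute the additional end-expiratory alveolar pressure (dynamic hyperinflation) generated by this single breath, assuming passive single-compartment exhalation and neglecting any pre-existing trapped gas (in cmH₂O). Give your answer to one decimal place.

2.2

Flow: 72 L/min ÷ 60 = 1.2 L/s.
Vt = flow × Ti = 1.2 L/s × 0.42 s × 1000 mL/L = 504.0 mL.
R = (PIP − Pplat)/V̇ = (41.0 − 21.5) / 1.2 = 19.5/1.2 = 16.25 cmH2O·s/L.
C = Vt/(Pplat − PEEP) = 504.0 / (21.5 − 9) = 504.0/12.5 = 40.32 mL/cmH2O.
τ = R × C = 16.25 × 0.04032 L/cmH2O = 0.6552 s.
Fraction remaining = e^(−Te/τ) = e^(−1.15/0.6552) = 0.1729; trapped volume = 504.0 × 0.1729 = 87.142 mL.
Additional alveolar pressure from trapping ≈ V_trapped / C = 87.142 / 40.32 = 2.161 cmH2O.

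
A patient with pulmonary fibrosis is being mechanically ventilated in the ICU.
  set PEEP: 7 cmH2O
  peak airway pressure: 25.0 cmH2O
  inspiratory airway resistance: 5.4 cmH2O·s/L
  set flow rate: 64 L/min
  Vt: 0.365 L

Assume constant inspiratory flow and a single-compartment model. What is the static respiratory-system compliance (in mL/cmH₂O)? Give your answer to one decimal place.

29.8

Flow: 64 L/min ÷ 60 = 1.0667 L/s.
Equation of motion (constant flow): PIP = Vt/C + R·V̇ + PEEP.
Vt/C = PIP − R·V̇ − PEEP = 25.0 − 5.4×1.0667 − 7 = 25.0 − 5.76 − 7 = 12.24 cmH2O.
C = Vt / 12.24 = 365 / 12.24 = 29.82 mL/cmH2O.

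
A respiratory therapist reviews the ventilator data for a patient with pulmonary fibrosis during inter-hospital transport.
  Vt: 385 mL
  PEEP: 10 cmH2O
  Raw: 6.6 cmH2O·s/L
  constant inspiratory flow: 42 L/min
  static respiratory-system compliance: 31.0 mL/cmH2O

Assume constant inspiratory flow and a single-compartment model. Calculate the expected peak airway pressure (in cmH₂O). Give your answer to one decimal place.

Flow: 42 L/min ÷ 60 = 0.7 L/s.
Equation of motion (constant flow): PIP = Vt/C + R·V̇ + PEEP.
PIP = 385/31.0 + 6.6×0.7 + 10 = 12.419 + 4.62 + 10 = 27.039 cmH2O.

27.0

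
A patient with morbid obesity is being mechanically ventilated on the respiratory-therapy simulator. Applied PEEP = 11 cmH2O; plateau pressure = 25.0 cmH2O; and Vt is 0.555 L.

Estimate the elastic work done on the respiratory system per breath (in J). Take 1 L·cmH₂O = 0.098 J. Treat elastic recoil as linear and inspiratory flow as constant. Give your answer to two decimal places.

0.38

Elastic work ≈ ½ × (Pplat − PEEP) × Vt = 0.5 × (25.0 − 11) × 0.555 L = 0.5 × 14.0 × 0.555 = 3.885 L·cmH2O.
× 0.098 J/(L·cmH2O) → 0.3807 J.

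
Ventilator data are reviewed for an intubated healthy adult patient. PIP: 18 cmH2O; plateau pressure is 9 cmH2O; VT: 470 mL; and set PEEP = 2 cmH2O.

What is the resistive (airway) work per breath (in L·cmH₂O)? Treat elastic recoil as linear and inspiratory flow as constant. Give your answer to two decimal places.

With constant inspiratory flow the resistive pressure is constant at PIP − Pplat = 18 − 9 = 9.0 cmH2O, so resistive work = 9.0 × 0.470 = 4.23 L·cmH2O.

4.23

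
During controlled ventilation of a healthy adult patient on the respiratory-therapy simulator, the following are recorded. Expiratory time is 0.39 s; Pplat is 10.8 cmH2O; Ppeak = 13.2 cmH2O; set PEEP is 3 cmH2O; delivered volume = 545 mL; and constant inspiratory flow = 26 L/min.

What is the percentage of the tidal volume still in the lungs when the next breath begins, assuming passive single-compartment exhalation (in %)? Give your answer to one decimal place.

Flow: 26 L/min ÷ 60 = 0.4333 L/s.
R = (PIP − Pplat)/V̇ = (13.2 − 10.8) / 0.4333 = 2.4/0.4333 = 5.539 cmH2O·s/L.
C = Vt/(Pplat − PEEP) = 545.0 / (10.8 − 3) = 545.0/7.8 = 69.872 mL/cmH2O.
τ = R × C = 5.539 × 0.06987 L/cmH2O = 0.387 s.
Fraction remaining at end-expiration = e^(−Te/τ) = e^(−0.39/0.387) = 0.365 → 36.5%.

36.5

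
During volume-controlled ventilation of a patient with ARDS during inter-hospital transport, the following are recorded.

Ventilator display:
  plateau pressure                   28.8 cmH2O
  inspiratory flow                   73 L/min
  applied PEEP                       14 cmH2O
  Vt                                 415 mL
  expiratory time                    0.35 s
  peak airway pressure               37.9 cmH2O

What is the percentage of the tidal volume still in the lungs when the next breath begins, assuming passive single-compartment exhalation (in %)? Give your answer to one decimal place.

Flow: 73 L/min ÷ 60 = 1.2167 L/s.
R = (PIP − Pplat)/V̇ = (37.9 − 28.8) / 1.2167 = 9.1/1.2167 = 7.479 cmH2O·s/L.
C = Vt/(Pplat − PEEP) = 415.0 / (28.8 − 14) = 415.0/14.8 = 28.041 mL/cmH2O.
τ = R × C = 7.479 × 0.02804 L/cmH2O = 0.2097 s.
Fraction remaining at end-expiration = e^(−Te/τ) = e^(−0.35/0.2097) = 0.1884 → 18.84%.

18.8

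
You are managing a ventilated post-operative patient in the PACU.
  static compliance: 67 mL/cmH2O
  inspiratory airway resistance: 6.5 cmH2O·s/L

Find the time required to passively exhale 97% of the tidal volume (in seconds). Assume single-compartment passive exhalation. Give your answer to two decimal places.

1.53

τ = R × C = 6.5 × 67 mL/cmH2O = 6.5 × 0.067 L/cmH2O = 0.4355 s.
Exhaled fraction f = 1 − e^(−t/τ) → t = −τ·ln(1 − f) = −0.4355·ln(0.03) = 1.527 s.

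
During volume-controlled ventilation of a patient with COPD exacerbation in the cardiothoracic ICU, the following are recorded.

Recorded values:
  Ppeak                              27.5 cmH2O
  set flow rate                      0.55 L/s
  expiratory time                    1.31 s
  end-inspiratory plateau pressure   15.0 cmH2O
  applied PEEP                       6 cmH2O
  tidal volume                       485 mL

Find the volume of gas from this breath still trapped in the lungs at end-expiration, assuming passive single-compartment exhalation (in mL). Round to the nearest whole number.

166

R = (PIP − Pplat)/V̇ = (27.5 − 15.0) / 0.55 = 12.5/0.55 = 22.727 cmH2O·s/L.
C = Vt/(Pplat − PEEP) = 485.0 / (15.0 − 6) = 485.0/9.0 = 53.889 mL/cmH2O.
τ = R × C = 22.727 × 0.05389 L/cmH2O = 1.225 s.
Fraction remaining = e^(−Te/τ) = e^(−1.31/1.225) = 0.3432.
Trapped volume = 485.0 × 0.3432 = 166.45 mL.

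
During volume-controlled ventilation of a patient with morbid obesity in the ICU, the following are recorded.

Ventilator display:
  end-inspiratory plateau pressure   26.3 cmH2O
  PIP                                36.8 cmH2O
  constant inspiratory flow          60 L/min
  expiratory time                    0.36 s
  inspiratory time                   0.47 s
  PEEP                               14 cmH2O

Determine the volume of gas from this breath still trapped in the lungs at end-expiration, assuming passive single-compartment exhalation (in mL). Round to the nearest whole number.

Flow: 60 L/min ÷ 60 = 1 L/s.
Vt = flow × Ti = 1 L/s × 0.47 s × 1000 mL/L = 470.0 mL.
R = (PIP − Pplat)/V̇ = (36.8 − 26.3) / 1 = 10.5/1 = 10.5 cmH2O·s/L.
C = Vt/(Pplat − PEEP) = 470.0 / (26.3 − 14) = 470.0/12.3 = 38.211 mL/cmH2O.
τ = R × C = 10.5 × 0.03821 L/cmH2O = 0.4012 s.
Fraction remaining = e^(−Te/τ) = e^(−0.36/0.4012) = 0.4077.
Trapped volume = 470.0 × 0.4077 = 191.62 mL.

192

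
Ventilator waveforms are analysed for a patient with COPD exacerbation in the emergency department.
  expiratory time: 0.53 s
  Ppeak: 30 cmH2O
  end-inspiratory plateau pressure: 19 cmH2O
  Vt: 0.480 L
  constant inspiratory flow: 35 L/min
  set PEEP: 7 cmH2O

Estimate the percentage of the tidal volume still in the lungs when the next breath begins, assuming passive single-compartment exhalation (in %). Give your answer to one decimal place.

Flow: 35 L/min ÷ 60 = 0.5833 L/s.
R = (PIP − Pplat)/V̇ = (30 − 19) / 0.5833 = 11.0/0.5833 = 18.858 cmH2O·s/L.
C = Vt/(Pplat − PEEP) = 480.0 / (19 − 7) = 480.0/12.0 = 40.0 mL/cmH2O.
τ = R × C = 18.858 × 0.04 L/cmH2O = 0.7543 s.
Fraction remaining at end-expiration = e^(−Te/τ) = e^(−0.53/0.7543) = 0.4953 → 49.53%.

49.5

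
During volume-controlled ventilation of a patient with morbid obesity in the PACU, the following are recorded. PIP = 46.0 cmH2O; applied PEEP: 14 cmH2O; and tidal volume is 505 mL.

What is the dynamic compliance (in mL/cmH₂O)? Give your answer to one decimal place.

Dynamic compliance = Vt / (PIP − PEEP) = 505 / (46.0 − 14) = 505 / 32.0 = 15.781 mL/cmH2O.

15.8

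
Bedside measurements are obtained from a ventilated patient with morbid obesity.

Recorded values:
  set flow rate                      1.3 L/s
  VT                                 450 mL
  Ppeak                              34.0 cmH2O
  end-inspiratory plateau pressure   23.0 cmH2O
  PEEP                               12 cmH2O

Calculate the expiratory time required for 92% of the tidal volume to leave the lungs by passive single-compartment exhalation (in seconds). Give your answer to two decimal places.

R = (PIP − Pplat)/V̇ = (34.0 − 23.0) / 1.3 = 11.0/1.3 = 8.462 cmH2O·s/L.
C = Vt/(Pplat − PEEP) = 450.0 / (23.0 − 12) = 450.0/11.0 = 40.909 mL/cmH2O.
τ = R × C = 8.462 × 0.04091 L/cmH2O = 0.3462 s.
t = −τ·ln(1 − 0.92) = −0.3462·ln(0.08) = 0.8744 s.

0.87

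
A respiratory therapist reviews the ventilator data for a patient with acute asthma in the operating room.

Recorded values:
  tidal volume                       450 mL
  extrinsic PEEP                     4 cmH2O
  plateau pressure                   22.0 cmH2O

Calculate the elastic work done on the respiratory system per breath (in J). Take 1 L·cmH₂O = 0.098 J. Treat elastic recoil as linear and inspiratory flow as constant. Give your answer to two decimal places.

Elastic work ≈ ½ × (Pplat − PEEP) × Vt = 0.5 × (22.0 − 4) × 0.450 L = 0.5 × 18.0 × 0.450 = 4.05 L·cmH2O.
× 0.098 J/(L·cmH2O) → 0.3969 J.

0.40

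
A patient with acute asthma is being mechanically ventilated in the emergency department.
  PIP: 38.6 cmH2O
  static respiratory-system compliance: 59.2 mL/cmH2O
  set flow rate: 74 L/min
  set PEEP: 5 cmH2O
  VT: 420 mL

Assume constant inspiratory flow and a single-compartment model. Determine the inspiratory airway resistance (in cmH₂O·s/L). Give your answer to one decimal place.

Flow: 74 L/min ÷ 60 = 1.2333 L/s.
Equation of motion (constant flow): PIP = Vt/C + R·V̇ + PEEP.
R·V̇ = PIP − Vt/C − PEEP = 38.6 − 420/59.2 − 5 = 38.6 − 7.095 − 5 = 26.505 cmH2O.
R = 26.505 / 1.2333 = 21.491 cmH2O·s/L.

21.5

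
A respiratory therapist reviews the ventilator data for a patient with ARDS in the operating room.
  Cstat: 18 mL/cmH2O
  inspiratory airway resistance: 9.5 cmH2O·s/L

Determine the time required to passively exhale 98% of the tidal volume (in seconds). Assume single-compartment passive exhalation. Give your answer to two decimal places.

0.67

τ = R × C = 9.5 × 18 mL/cmH2O = 9.5 × 0.018 L/cmH2O = 0.171 s.
Exhaled fraction f = 1 − e^(−t/τ) → t = −τ·ln(1 − f) = −0.171·ln(0.02) = 0.669 s.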